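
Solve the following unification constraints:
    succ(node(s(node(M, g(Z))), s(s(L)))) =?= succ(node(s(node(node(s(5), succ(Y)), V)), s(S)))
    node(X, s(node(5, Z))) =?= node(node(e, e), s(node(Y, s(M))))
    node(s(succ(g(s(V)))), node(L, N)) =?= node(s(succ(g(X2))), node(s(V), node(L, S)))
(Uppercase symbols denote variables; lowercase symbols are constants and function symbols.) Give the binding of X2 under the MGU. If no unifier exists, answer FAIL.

Decompose succ/1: node(s(node(M, g(Z))), s(s(L))) =?= node(s(node(node(s(5), succ(Y)), V)), s(S)).
Decompose node/2: s(node(M, g(Z))) =?= s(node(node(s(5), succ(Y)), V)),  s(s(L)) =?= s(S).
Decompose s/1: node(M, g(Z)) =?= node(node(s(5), succ(Y)), V).
Decompose node/2: M =?= node(s(5), succ(Y)),  g(Z) =?= V.
Bind M := node(s(5), succ(Y)); substituting into the one remaining equation that mentions M gives: node(X, s(node(5, Z))) =?= node(node(e, e), s(node(Y, s(node(s(5), succ(Y)))))).
Bind V := g(Z); substituting into the one remaining equation that mentions V gives: node(s(succ(g(s(g(Z))))), node(L, N)) =?= node(s(succ(g(X2))), node(s(g(Z)), node(L, S))).
Decompose s/1: s(L) =?= S.
Bind S := s(L); substituting into the one remaining equation that mentions S gives: node(s(succ(g(s(g(Z))))), node(L, N)) =?= node(s(succ(g(X2))), node(s(g(Z)), node(L, s(L)))).
Decompose node/2: X =?= node(e, e),  s(node(5, Z)) =?= s(node(Y, s(node(s(5), succ(Y))))).
Bind X := node(e, e); no other remaining equation mentions X.
Decompose s/1: node(5, Z) =?= node(Y, s(node(s(5), succ(Y)))).
Decompose node/2: 5 =?= Y,  Z =?= s(node(s(5), succ(Y))).
Bind Y := 5; substituting into the one remaining equation that mentions Y gives: Z =?= s(node(s(5), succ(5))). Substituting into the earlier binding gives M := node(s(5), succ(5)).
Bind Z := s(node(s(5), succ(5))); substituting into the remaining equation gives: node(s(succ(g(s(g(s(node(s(5), succ(5)))))))), node(L, N)) =?= node(s(succ(g(X2))), node(s(g(s(node(s(5), succ(5))))), node(L, s(L)))). Substituting into the earlier binding gives V := g(s(node(s(5), succ(5)))).
Decompose node/2: s(succ(g(s(g(s(node(s(5), succ(5)))))))) =?= s(succ(g(X2))),  node(L, N) =?= node(s(g(s(node(s(5), succ(5))))), node(L, s(L))).
Decompose s/1: succ(g(s(g(s(node(s(5), succ(5))))))) =?= succ(g(X2)).
Decompose succ/1: g(s(g(s(node(s(5), succ(5)))))) =?= g(X2).
Decompose g/1: s(g(s(node(s(5), succ(5))))) =?= X2.
Bind X2 := s(g(s(node(s(5), succ(5))))); no other remaining equation mentions X2.
Decompose node/2: L =?= s(g(s(node(s(5), succ(5))))),  N =?= node(L, s(L)).
Bind L := s(g(s(node(s(5), succ(5))))); substituting into the remaining equation gives: N =?= node(s(g(s(node(s(5), succ(5))))), s(s(g(s(node(s(5), succ(5))))))). Substituting into the earlier binding gives S := s(s(g(s(node(s(5), succ(5)))))).
Bind N := node(s(g(s(node(s(5), succ(5))))), s(s(g(s(node(s(5), succ(5))))))).
MGU = { M := node(s(5), succ(5)), V := g(s(node(s(5), succ(5)))), S := s(s(g(s(node(s(5), succ(5)))))), X := node(e, e), Y := 5, Z := s(node(s(5), succ(5))), X2 := s(g(s(node(s(5), succ(5))))), L := s(g(s(node(s(5), succ(5))))), N := node(s(g(s(node(s(5), succ(5))))), s(s(g(s(node(s(5), succ(5))))))) }, so X2 := s(g(s(node(s(5), succ(5))))).

s(g(s(node(s(5), succ(5)))))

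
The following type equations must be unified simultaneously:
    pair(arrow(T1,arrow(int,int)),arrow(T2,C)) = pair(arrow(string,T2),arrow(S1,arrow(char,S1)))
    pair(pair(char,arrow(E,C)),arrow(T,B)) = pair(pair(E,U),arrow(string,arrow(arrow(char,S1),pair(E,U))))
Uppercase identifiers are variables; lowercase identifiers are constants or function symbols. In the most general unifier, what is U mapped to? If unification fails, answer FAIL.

arrow(char,arrow(char,arrow(int,int)))

Decompose pair/2: arrow(T1,arrow(int,int)) = arrow(string,T2),  arrow(T2,C) = arrow(S1,arrow(char,S1)).
Decompose arrow/2: T1 = string,  arrow(int,int) = T2.
Bind T1 := string; no other remaining equation mentions T1.
Bind T2 := arrow(int,int); substituting into the one remaining equation that mentions T2 gives: arrow(arrow(int,int),C) = arrow(S1,arrow(char,S1)).
Decompose arrow/2: arrow(int,int) = S1,  C = arrow(char,S1).
Bind S1 := arrow(int,int); substituting into the remaining equations gives: C = arrow(char,arrow(int,int)),  pair(pair(char,arrow(E,C)),arrow(T,B)) = pair(pair(E,U),arrow(string,arrow(arrow(char,arrow(int,int)),pair(E,U)))).
Bind C := arrow(char,arrow(int,int)); substituting into the remaining equation gives: pair(pair(char,arrow(E,arrow(char,arrow(int,int)))),arrow(T,B)) = pair(pair(E,U),arrow(string,arrow(arrow(char,arrow(int,int)),pair(E,U)))).
Decompose pair/2: pair(char,arrow(E,arrow(char,arrow(int,int)))) = pair(E,U),  arrow(T,B) = arrow(string,arrow(arrow(char,arrow(int,int)),pair(E,U))).
Decompose pair/2: char = E,  arrow(E,arrow(char,arrow(int,int))) = U.
Bind E := char; substituting into the remaining equations gives: arrow(char,arrow(char,arrow(int,int))) = U,  arrow(T,B) = arrow(string,arrow(arrow(char,arrow(int,int)),pair(char,U))).
Bind U := arrow(char,arrow(char,arrow(int,int))); substituting into the remaining equation gives: arrow(T,B) = arrow(string,arrow(arrow(char,arrow(int,int)),pair(char,arrow(char,arrow(char,arrow(int,int)))))).
Decompose arrow/2: T = string,  B = arrow(arrow(char,arrow(int,int)),pair(char,arrow(char,arrow(char,arrow(int,int))))).
Bind T := string; no other remaining equation mentions T.
Bind B := arrow(arrow(char,arrow(int,int)),pair(char,arrow(char,arrow(char,arrow(int,int))))).
MGU = { T1 := string, T2 := arrow(int,int), S1 := arrow(int,int), C := arrow(char,arrow(int,int)), E := char, U := arrow(char,arrow(char,arrow(int,int))), T := string, B := arrow(arrow(char,arrow(int,int)),pair(char,arrow(char,arrow(char,arrow(int,int))))) }, so U := arrow(char,arrow(char,arrow(int,int))).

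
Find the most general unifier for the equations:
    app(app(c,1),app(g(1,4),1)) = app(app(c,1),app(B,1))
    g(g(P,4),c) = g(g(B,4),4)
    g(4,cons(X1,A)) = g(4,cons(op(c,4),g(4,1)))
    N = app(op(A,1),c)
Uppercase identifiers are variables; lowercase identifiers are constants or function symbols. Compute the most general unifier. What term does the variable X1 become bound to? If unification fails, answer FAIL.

FAIL

Decompose app/2: app(c,1) = app(c,1),  app(g(1,4),1) = app(B,1).
Delete trivial equation app(c,1) = app(c,1).
Decompose app/2: g(1,4) = B,  1 = 1.
Bind B := g(1,4); substituting into the one remaining equation that mentions B gives: g(g(P,4),c) = g(g(g(1,4),4),4).
Delete trivial equation 1 = 1.
Decompose g/2: g(P,4) = g(g(1,4),4),  c = 4.
Decompose g/2: P = g(1,4),  4 = 4.
Bind P := g(1,4); no other remaining equation mentions P.
Delete trivial equation 4 = 4.
Clash: constants c and 4 differ; no unifier exists.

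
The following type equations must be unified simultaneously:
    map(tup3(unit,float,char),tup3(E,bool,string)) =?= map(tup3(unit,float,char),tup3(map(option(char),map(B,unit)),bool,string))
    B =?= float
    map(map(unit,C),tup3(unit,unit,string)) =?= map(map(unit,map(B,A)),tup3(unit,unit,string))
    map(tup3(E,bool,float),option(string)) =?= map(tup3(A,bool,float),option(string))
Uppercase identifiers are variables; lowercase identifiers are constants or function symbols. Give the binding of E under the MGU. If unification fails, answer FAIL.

Decompose map/2: tup3(unit,float,char) =?= tup3(unit,float,char),  tup3(E,bool,string) =?= tup3(map(option(char),map(B,unit)),bool,string).
Delete trivial equation tup3(unit,float,char) =?= tup3(unit,float,char).
Decompose tup3/3: E =?= map(option(char),map(B,unit)),  bool =?= bool,  string =?= string.
Bind E := map(option(char),map(B,unit)); substituting into the one remaining equation that mentions E gives: map(tup3(map(option(char),map(B,unit)),bool,float),option(string)) =?= map(tup3(A,bool,float),option(string)).
Delete trivial equation bool =?= bool.
Delete trivial equation string =?= string.
Bind B := float; substituting into the remaining equations gives: map(map(unit,C),tup3(unit,unit,string)) =?= map(map(unit,map(float,A)),tup3(unit,unit,string)),  map(tup3(map(option(char),map(float,unit)),bool,float),option(string)) =?= map(tup3(A,bool,float),option(string)). Substituting into the earlier binding gives E := map(option(char),map(float,unit)).
Decompose map/2: map(unit,C) =?= map(unit,map(float,A)),  tup3(unit,unit,string) =?= tup3(unit,unit,string).
Decompose map/2: unit =?= unit,  C =?= map(float,A).
Delete trivial equation unit =?= unit.
Bind C := map(float,A); no other remaining equation mentions C.
Delete trivial equation tup3(unit,unit,string) =?= tup3(unit,unit,string).
Decompose map/2: tup3(map(option(char),map(float,unit)),bool,float) =?= tup3(A,bool,float),  option(string) =?= option(string).
Decompose tup3/3: map(option(char),map(float,unit)) =?= A,  bool =?= bool,  float =?= float.
Bind A := map(option(char),map(float,unit)); no other remaining equation mentions A. Substituting into the earlier binding gives C := map(float,map(option(char),map(float,unit))).
Delete trivial equation bool =?= bool.
Delete trivial equation float =?= float.
Delete trivial equation option(string) =?= option(string).
MGU = { E -> map(option(char),map(float,unit)), B -> float, C -> map(float,map(option(char),map(float,unit))), A -> map(option(char),map(float,unit)) }, so E -> map(option(char),map(float,unit)).

map(option(char),map(float,unit))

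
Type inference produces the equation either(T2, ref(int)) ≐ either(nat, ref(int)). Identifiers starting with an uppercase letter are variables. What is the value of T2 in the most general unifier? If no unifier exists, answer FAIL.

Decompose either/2: T2 ≐ nat,  ref(int) ≐ ref(int).
Bind T2 := nat; no other remaining equation mentions T2.
Delete trivial equation ref(int) ≐ ref(int).
MGU = { T2 := nat }, so T2 := nat.

nat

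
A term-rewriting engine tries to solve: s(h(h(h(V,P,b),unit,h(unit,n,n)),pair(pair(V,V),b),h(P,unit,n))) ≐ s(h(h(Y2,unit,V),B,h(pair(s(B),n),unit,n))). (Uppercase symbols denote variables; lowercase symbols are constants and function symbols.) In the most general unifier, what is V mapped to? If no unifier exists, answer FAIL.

h(unit,n,n)

Decompose s/1: h(h(h(V,P,b),unit,h(unit,n,n)),pair(pair(V,V),b),h(P,unit,n)) ≐ h(h(Y2,unit,V),B,h(pair(s(B),n),unit,n)).
Decompose h/3: h(h(V,P,b),unit,h(unit,n,n)) ≐ h(Y2,unit,V),  pair(pair(V,V),b) ≐ B,  h(P,unit,n) ≐ h(pair(s(B),n),unit,n).
Decompose h/3: h(V,P,b) ≐ Y2,  unit ≐ unit,  h(unit,n,n) ≐ V.
Bind Y2 := h(V,P,b); no other remaining equation mentions Y2.
Delete trivial equation unit ≐ unit.
Bind V := h(unit,n,n); substituting into the one remaining equation that mentions V gives: pair(pair(h(unit,n,n),h(unit,n,n)),b) ≐ B. Substituting into the earlier binding gives Y2 := h(h(unit,n,n),P,b).
Bind B := pair(pair(h(unit,n,n),h(unit,n,n)),b); substituting into the remaining equation gives: h(P,unit,n) ≐ h(pair(s(pair(pair(h(unit,n,n),h(unit,n,n)),b)),n),unit,n).
Decompose h/3: P ≐ pair(s(pair(pair(h(unit,n,n),h(unit,n,n)),b)),n),  unit ≐ unit,  n ≐ n.
Bind P := pair(s(pair(pair(h(unit,n,n),h(unit,n,n)),b)),n); no other remaining equation mentions P. Substituting into the earlier binding gives Y2 := h(h(unit,n,n),pair(s(pair(pair(h(unit,n,n),h(unit,n,n)),b)),n),b).
Delete trivial equation unit ≐ unit.
Delete trivial equation n ≐ n.
MGU = { Y2 ↦ h(h(unit,n,n),pair(s(pair(pair(h(unit,n,n),h(unit,n,n)),b)),n),b), V ↦ h(unit,n,n), B ↦ pair(pair(h(unit,n,n),h(unit,n,n)),b), P ↦ pair(s(pair(pair(h(unit,n,n),h(unit,n,n)),b)),n) }, so V ↦ h(unit,n,n).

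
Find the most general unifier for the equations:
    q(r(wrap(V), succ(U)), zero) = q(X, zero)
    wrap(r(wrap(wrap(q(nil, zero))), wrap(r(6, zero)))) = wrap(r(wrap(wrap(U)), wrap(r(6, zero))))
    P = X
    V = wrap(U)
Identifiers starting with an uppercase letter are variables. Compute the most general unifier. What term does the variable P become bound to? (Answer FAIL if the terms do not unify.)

Decompose q/2: r(wrap(V), succ(U)) = X,  zero = zero.
Bind X := r(wrap(V), succ(U)); substituting into the one remaining equation that mentions X gives: P = r(wrap(V), succ(U)).
Delete trivial equation zero = zero.
Decompose wrap/1: r(wrap(wrap(q(nil, zero))), wrap(r(6, zero))) = r(wrap(wrap(U)), wrap(r(6, zero))).
Decompose r/2: wrap(wrap(q(nil, zero))) = wrap(wrap(U)),  wrap(r(6, zero)) = wrap(r(6, zero)).
Decompose wrap/1: wrap(q(nil, zero)) = wrap(U).
Decompose wrap/1: q(nil, zero) = U.
Bind U := q(nil, zero); substituting into the 2 remaining equations that mention U gives: P = r(wrap(V), succ(q(nil, zero))),  V = wrap(q(nil, zero)). Substituting into the earlier binding gives X := r(wrap(V), succ(q(nil, zero))).
Delete trivial equation wrap(r(6, zero)) = wrap(r(6, zero)).
Bind P := r(wrap(V), succ(q(nil, zero))); no other remaining equation mentions P.
Bind V := wrap(q(nil, zero)). Substituting into the earlier bindings gives X := r(wrap(wrap(q(nil, zero))), succ(q(nil, zero))), P := r(wrap(wrap(q(nil, zero))), succ(q(nil, zero))).
MGU = { X ↦ r(wrap(wrap(q(nil, zero))), succ(q(nil, zero))), U ↦ q(nil, zero), P ↦ r(wrap(wrap(q(nil, zero))), succ(q(nil, zero))), V ↦ wrap(q(nil, zero)) }, so P ↦ r(wrap(wrap(q(nil, zero))), succ(q(nil, zero))).

r(wrap(wrap(q(nil, zero))), succ(q(nil, zero)))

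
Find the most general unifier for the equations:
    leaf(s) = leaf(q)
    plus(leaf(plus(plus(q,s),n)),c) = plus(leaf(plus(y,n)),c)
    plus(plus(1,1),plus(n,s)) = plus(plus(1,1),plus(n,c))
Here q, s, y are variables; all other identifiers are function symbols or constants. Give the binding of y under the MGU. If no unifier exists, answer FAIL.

Decompose leaf/1: s = q.
Bind s := q; substituting into the remaining equations gives: plus(leaf(plus(plus(q,q),n)),c) = plus(leaf(plus(y,n)),c),  plus(plus(1,1),plus(n,q)) = plus(plus(1,1),plus(n,c)).
Decompose plus/2: leaf(plus(plus(q,q),n)) = leaf(plus(y,n)),  c = c.
Decompose leaf/1: plus(plus(q,q),n) = plus(y,n).
Decompose plus/2: plus(q,q) = y,  n = n.
Bind y := plus(q,q); no other remaining equation mentions y.
Delete trivial equation n = n.
Delete trivial equation c = c.
Decompose plus/2: plus(1,1) = plus(1,1),  plus(n,q) = plus(n,c).
Delete trivial equation plus(1,1) = plus(1,1).
Decompose plus/2: n = n,  q = c.
Delete trivial equation n = n.
Bind q := c. Substituting into the earlier bindings gives s := c, y := plus(c,c).
MGU = { s -> c, y -> plus(c,c), q -> c }, so y -> plus(c,c).

plus(c,c)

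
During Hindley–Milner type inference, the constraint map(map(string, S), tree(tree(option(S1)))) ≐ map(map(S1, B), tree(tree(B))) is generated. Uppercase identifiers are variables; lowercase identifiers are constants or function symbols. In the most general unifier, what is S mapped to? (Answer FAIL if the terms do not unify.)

option(string)

Decompose map/2: map(string, S) ≐ map(S1, B),  tree(tree(option(S1))) ≐ tree(tree(B)).
Decompose map/2: string ≐ S1,  S ≐ B.
Bind S1 := string; substituting into the one remaining equation that mentions S1 gives: tree(tree(option(string))) ≐ tree(tree(B)).
Bind S := B; no other remaining equation mentions S.
Decompose tree/1: tree(option(string)) ≐ tree(B).
Decompose tree/1: option(string) ≐ B.
Bind B := option(string). Substituting into the earlier binding gives S := option(string).
MGU = { S1 := string, S := option(string), B := option(string) }, so S := option(string).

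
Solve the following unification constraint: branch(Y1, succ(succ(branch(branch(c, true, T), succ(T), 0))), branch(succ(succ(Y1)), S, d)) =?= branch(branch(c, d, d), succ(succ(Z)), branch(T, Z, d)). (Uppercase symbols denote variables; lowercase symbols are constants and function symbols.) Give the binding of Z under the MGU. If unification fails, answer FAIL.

branch(branch(c, true, succ(succ(branch(c, d, d)))), succ(succ(succ(branch(c, d, d)))), 0)

Decompose branch/3: Y1 =?= branch(c, d, d),  succ(succ(branch(branch(c, true, T), succ(T), 0))) =?= succ(succ(Z)),  branch(succ(succ(Y1)), S, d) =?= branch(T, Z, d).
Bind Y1 := branch(c, d, d); substituting into the one remaining equation that mentions Y1 gives: branch(succ(succ(branch(c, d, d))), S, d) =?= branch(T, Z, d).
Decompose succ/1: succ(branch(branch(c, true, T), succ(T), 0)) =?= succ(Z).
Decompose succ/1: branch(branch(c, true, T), succ(T), 0) =?= Z.
Bind Z := branch(branch(c, true, T), succ(T), 0); substituting into the remaining equation gives: branch(succ(succ(branch(c, d, d))), S, d) =?= branch(T, branch(branch(c, true, T), succ(T), 0), d).
Decompose branch/3: succ(succ(branch(c, d, d))) =?= T,  S =?= branch(branch(c, true, T), succ(T), 0),  d =?= d.
Bind T := succ(succ(branch(c, d, d))); substituting into the one remaining equation that mentions T gives: S =?= branch(branch(c, true, succ(succ(branch(c, d, d)))), succ(succ(succ(branch(c, d, d)))), 0). Substituting into the earlier binding gives Z := branch(branch(c, true, succ(succ(branch(c, d, d)))), succ(succ(succ(branch(c, d, d)))), 0).
Bind S := branch(branch(c, true, succ(succ(branch(c, d, d)))), succ(succ(succ(branch(c, d, d)))), 0); no other remaining equation mentions S.
Delete trivial equation d =?= d.
MGU = { Y1 := branch(c, d, d), Z := branch(branch(c, true, succ(succ(branch(c, d, d)))), succ(succ(succ(branch(c, d, d)))), 0), T := succ(succ(branch(c, d, d))), S := branch(branch(c, true, succ(succ(branch(c, d, d)))), succ(succ(succ(branch(c, d, d)))), 0) }, so Z := branch(branch(c, true, succ(succ(branch(c, d, d)))), succ(succ(succ(branch(c, d, d)))), 0).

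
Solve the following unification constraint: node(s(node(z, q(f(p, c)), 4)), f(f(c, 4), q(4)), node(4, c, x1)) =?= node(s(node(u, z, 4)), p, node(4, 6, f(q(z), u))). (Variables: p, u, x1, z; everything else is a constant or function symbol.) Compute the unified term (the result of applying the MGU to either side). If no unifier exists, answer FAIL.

Decompose node/3: s(node(z, q(f(p, c)), 4)) =?= s(node(u, z, 4)),  f(f(c, 4), q(4)) =?= p,  node(4, c, x1) =?= node(4, 6, f(q(z), u)).
Decompose s/1: node(z, q(f(p, c)), 4) =?= node(u, z, 4).
Decompose node/3: z =?= u,  q(f(p, c)) =?= z,  4 =?= 4.
Bind z := u; substituting into the 2 remaining equations that mention z gives: q(f(p, c)) =?= u,  node(4, c, x1) =?= node(4, 6, f(q(u), u)).
Bind u := q(f(p, c)); substituting into the one remaining equation that mentions u gives: node(4, c, x1) =?= node(4, 6, f(q(q(f(p, c))), q(f(p, c)))). Substituting into the earlier binding gives z := q(f(p, c)).
Delete trivial equation 4 =?= 4.
Bind p := f(f(c, 4), q(4)); substituting into the remaining equation gives: node(4, c, x1) =?= node(4, 6, f(q(q(f(f(f(c, 4), q(4)), c))), q(f(f(f(c, 4), q(4)), c)))). Substituting into the earlier bindings gives z := q(f(f(f(c, 4), q(4)), c)), u := q(f(f(f(c, 4), q(4)), c)).
Decompose node/3: 4 =?= 4,  c =?= 6,  x1 =?= f(q(q(f(f(f(c, 4), q(4)), c))), q(f(f(f(c, 4), q(4)), c))).
Delete trivial equation 4 =?= 4.
Clash: constants c and 6 differ; no unifier exists.

FAIL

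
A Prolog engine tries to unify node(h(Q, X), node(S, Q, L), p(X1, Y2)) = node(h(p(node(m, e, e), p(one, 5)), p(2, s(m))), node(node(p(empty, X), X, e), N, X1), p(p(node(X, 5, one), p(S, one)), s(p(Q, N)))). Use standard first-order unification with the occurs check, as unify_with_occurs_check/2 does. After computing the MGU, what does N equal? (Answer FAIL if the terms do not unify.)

p(node(m, e, e), p(one, 5))

Decompose node/3: h(Q, X) = h(p(node(m, e, e), p(one, 5)), p(2, s(m))),  node(S, Q, L) = node(node(p(empty, X), X, e), N, X1),  p(X1, Y2) = p(p(node(X, 5, one), p(S, one)), s(p(Q, N))).
Decompose h/2: Q = p(node(m, e, e), p(one, 5)),  X = p(2, s(m)).
Bind Q := p(node(m, e, e), p(one, 5)); substituting into the 2 remaining equations that mention Q gives: node(S, p(node(m, e, e), p(one, 5)), L) = node(node(p(empty, X), X, e), N, X1),  p(X1, Y2) = p(p(node(X, 5, one), p(S, one)), s(p(p(node(m, e, e), p(one, 5)), N))).
Bind X := p(2, s(m)); substituting into the remaining equations gives: node(S, p(node(m, e, e), p(one, 5)), L) = node(node(p(empty, p(2, s(m))), p(2, s(m)), e), N, X1),  p(X1, Y2) = p(p(node(p(2, s(m)), 5, one), p(S, one)), s(p(p(node(m, e, e), p(one, 5)), N))).
Decompose node/3: S = node(p(empty, p(2, s(m))), p(2, s(m)), e),  p(node(m, e, e), p(one, 5)) = N,  L = X1.
Bind S := node(p(empty, p(2, s(m))), p(2, s(m)), e); substituting into the one remaining equation that mentions S gives: p(X1, Y2) = p(p(node(p(2, s(m)), 5, one), p(node(p(empty, p(2, s(m))), p(2, s(m)), e), one)), s(p(p(node(m, e, e), p(one, 5)), N))).
Bind N := p(node(m, e, e), p(one, 5)); substituting into the one remaining equation that mentions N gives: p(X1, Y2) = p(p(node(p(2, s(m)), 5, one), p(node(p(empty, p(2, s(m))), p(2, s(m)), e), one)), s(p(p(node(m, e, e), p(one, 5)), p(node(m, e, e), p(one, 5))))).
Bind L := X1; no other remaining equation mentions L.
Decompose p/2: X1 = p(node(p(2, s(m)), 5, one), p(node(p(empty, p(2, s(m))), p(2, s(m)), e), one)),  Y2 = s(p(p(node(m, e, e), p(one, 5)), p(node(m, e, e), p(one, 5)))).
Bind X1 := p(node(p(2, s(m)), 5, one), p(node(p(empty, p(2, s(m))), p(2, s(m)), e), one)); no other remaining equation mentions X1. Substituting into the earlier binding gives L := p(node(p(2, s(m)), 5, one), p(node(p(empty, p(2, s(m))), p(2, s(m)), e), one)).
Bind Y2 := s(p(p(node(m, e, e), p(one, 5)), p(node(m, e, e), p(one, 5)))).
MGU = { Q ↦ p(node(m, e, e), p(one, 5)), X ↦ p(2, s(m)), S ↦ node(p(empty, p(2, s(m))), p(2, s(m)), e), N ↦ p(node(m, e, e), p(one, 5)), L ↦ p(node(p(2, s(m)), 5, one), p(node(p(empty, p(2, s(m))), p(2, s(m)), e), one)), X1 ↦ p(node(p(2, s(m)), 5, one), p(node(p(empty, p(2, s(m))), p(2, s(m)), e), one)), Y2 ↦ s(p(p(node(m, e, e), p(one, 5)), p(node(m, e, e), p(one, 5)))) }, so N ↦ p(node(m, e, e), p(one, 5)).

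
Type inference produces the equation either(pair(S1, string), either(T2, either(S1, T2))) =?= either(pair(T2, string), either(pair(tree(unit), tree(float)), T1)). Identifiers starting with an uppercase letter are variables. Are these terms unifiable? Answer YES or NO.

Decompose either/2: pair(S1, string) =?= pair(T2, string),  either(T2, either(S1, T2)) =?= either(pair(tree(unit), tree(float)), T1).
Decompose pair/2: S1 =?= T2,  string =?= string.
Bind S1 := T2; substituting into the one remaining equation that mentions S1 gives: either(T2, either(T2, T2)) =?= either(pair(tree(unit), tree(float)), T1).
Delete trivial equation string =?= string.
Decompose either/2: T2 =?= pair(tree(unit), tree(float)),  either(T2, T2) =?= T1.
Bind T2 := pair(tree(unit), tree(float)); substituting into the remaining equation gives: either(pair(tree(unit), tree(float)), pair(tree(unit), tree(float))) =?= T1. Substituting into the earlier binding gives S1 := pair(tree(unit), tree(float)).
Bind T1 := either(pair(tree(unit), tree(float)), pair(tree(unit), tree(float))).
No equations remain and no clash or occurs-check failure arose, so a unifier exists.

YES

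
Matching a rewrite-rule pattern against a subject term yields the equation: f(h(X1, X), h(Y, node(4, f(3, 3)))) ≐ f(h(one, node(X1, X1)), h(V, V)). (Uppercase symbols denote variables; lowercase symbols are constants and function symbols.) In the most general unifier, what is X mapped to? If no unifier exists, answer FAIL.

node(one, one)

Decompose f/2: h(X1, X) ≐ h(one, node(X1, X1)),  h(Y, node(4, f(3, 3))) ≐ h(V, V).
Decompose h/2: X1 ≐ one,  X ≐ node(X1, X1).
Bind X1 := one; substituting into the one remaining equation that mentions X1 gives: X ≐ node(one, one).
Bind X := node(one, one); no other remaining equation mentions X.
Decompose h/2: Y ≐ V,  node(4, f(3, 3)) ≐ V.
Bind Y := V; no other remaining equation mentions Y.
Bind V := node(4, f(3, 3)). Substituting into the earlier binding gives Y := node(4, f(3, 3)).
MGU = { X1 := one, X := node(one, one), Y := node(4, f(3, 3)), V := node(4, f(3, 3)) }, so X := node(one, one).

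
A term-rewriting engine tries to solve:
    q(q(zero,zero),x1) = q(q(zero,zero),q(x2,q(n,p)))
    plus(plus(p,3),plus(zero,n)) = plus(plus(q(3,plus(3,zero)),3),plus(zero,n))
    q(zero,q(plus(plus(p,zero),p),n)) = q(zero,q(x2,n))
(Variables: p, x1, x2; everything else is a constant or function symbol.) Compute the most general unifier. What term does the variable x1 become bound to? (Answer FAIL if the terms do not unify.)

q(plus(plus(q(3,plus(3,zero)),zero),q(3,plus(3,zero))),q(n,q(3,plus(3,zero))))

Decompose q/2: q(zero,zero) = q(zero,zero),  x1 = q(x2,q(n,p)).
Delete trivial equation q(zero,zero) = q(zero,zero).
Bind x1 := q(x2,q(n,p)); no other remaining equation mentions x1.
Decompose plus/2: plus(p,3) = plus(q(3,plus(3,zero)),3),  plus(zero,n) = plus(zero,n).
Decompose plus/2: p = q(3,plus(3,zero)),  3 = 3.
Bind p := q(3,plus(3,zero)); substituting into the one remaining equation that mentions p gives: q(zero,q(plus(plus(q(3,plus(3,zero)),zero),q(3,plus(3,zero))),n)) = q(zero,q(x2,n)). Substituting into the earlier binding gives x1 := q(x2,q(n,q(3,plus(3,zero)))).
Delete trivial equation 3 = 3.
Delete trivial equation plus(zero,n) = plus(zero,n).
Decompose q/2: zero = zero,  q(plus(plus(q(3,plus(3,zero)),zero),q(3,plus(3,zero))),n) = q(x2,n).
Delete trivial equation zero = zero.
Decompose q/2: plus(plus(q(3,plus(3,zero)),zero),q(3,plus(3,zero))) = x2,  n = n.
Bind x2 := plus(plus(q(3,plus(3,zero)),zero),q(3,plus(3,zero))); no other remaining equation mentions x2. Substituting into the earlier binding gives x1 := q(plus(plus(q(3,plus(3,zero)),zero),q(3,plus(3,zero))),q(n,q(3,plus(3,zero)))).
Delete trivial equation n = n.
MGU = { x1 := q(plus(plus(q(3,plus(3,zero)),zero),q(3,plus(3,zero))),q(n,q(3,plus(3,zero)))), p := q(3,plus(3,zero)), x2 := plus(plus(q(3,plus(3,zero)),zero),q(3,plus(3,zero))) }, so x1 := q(plus(plus(q(3,plus(3,zero)),zero),q(3,plus(3,zero))),q(n,q(3,plus(3,zero)))).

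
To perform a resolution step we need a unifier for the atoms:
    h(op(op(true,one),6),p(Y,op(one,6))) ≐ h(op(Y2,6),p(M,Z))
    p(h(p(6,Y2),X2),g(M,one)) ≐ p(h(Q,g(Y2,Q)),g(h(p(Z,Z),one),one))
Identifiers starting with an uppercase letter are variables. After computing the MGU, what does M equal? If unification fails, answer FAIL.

h(p(op(one,6),op(one,6)),one)

Decompose h/2: op(op(true,one),6) ≐ op(Y2,6),  p(Y,op(one,6)) ≐ p(M,Z).
Decompose op/2: op(true,one) ≐ Y2,  6 ≐ 6.
Bind Y2 := op(true,one); substituting into the one remaining equation that mentions Y2 gives: p(h(p(6,op(true,one)),X2),g(M,one)) ≐ p(h(Q,g(op(true,one),Q)),g(h(p(Z,Z),one),one)).
Delete trivial equation 6 ≐ 6.
Decompose p/2: Y ≐ M,  op(one,6) ≐ Z.
Bind Y := M; no other remaining equation mentions Y.
Bind Z := op(one,6); substituting into the remaining equation gives: p(h(p(6,op(true,one)),X2),g(M,one)) ≐ p(h(Q,g(op(true,one),Q)),g(h(p(op(one,6),op(one,6)),one),one)).
Decompose p/2: h(p(6,op(true,one)),X2) ≐ h(Q,g(op(true,one),Q)),  g(M,one) ≐ g(h(p(op(one,6),op(one,6)),one),one).
Decompose h/2: p(6,op(true,one)) ≐ Q,  X2 ≐ g(op(true,one),Q).
Bind Q := p(6,op(true,one)); substituting into the one remaining equation that mentions Q gives: X2 ≐ g(op(true,one),p(6,op(true,one))).
Bind X2 := g(op(true,one),p(6,op(true,one))); no other remaining equation mentions X2.
Decompose g/2: M ≐ h(p(op(one,6),op(one,6)),one),  one ≐ one.
Bind M := h(p(op(one,6),op(one,6)),one); no other remaining equation mentions M. Substituting into the earlier binding gives Y := h(p(op(one,6),op(one,6)),one).
Delete trivial equation one ≐ one.
MGU = { Y2 -> op(true,one), Y -> h(p(op(one,6),op(one,6)),one), Z -> op(one,6), Q -> p(6,op(true,one)), X2 -> g(op(true,one),p(6,op(true,one))), M -> h(p(op(one,6),op(one,6)),one) }, so M -> h(p(op(one,6),op(one,6)),one).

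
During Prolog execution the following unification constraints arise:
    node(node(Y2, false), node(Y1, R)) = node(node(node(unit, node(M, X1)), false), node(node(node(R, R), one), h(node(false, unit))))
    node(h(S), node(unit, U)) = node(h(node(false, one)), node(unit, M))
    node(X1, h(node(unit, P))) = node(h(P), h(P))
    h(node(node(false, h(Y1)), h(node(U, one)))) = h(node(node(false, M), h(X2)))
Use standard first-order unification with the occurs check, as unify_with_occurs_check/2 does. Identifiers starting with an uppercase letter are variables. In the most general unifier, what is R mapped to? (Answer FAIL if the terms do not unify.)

Decompose node/2: node(Y2, false) = node(node(unit, node(M, X1)), false),  node(Y1, R) = node(node(node(R, R), one), h(node(false, unit))).
Decompose node/2: Y2 = node(unit, node(M, X1)),  false = false.
Bind Y2 := node(unit, node(M, X1)); no other remaining equation mentions Y2.
Delete trivial equation false = false.
Decompose node/2: Y1 = node(node(R, R), one),  R = h(node(false, unit)).
Bind Y1 := node(node(R, R), one); substituting into the one remaining equation that mentions Y1 gives: h(node(node(false, h(node(node(R, R), one))), h(node(U, one)))) = h(node(node(false, M), h(X2))).
Bind R := h(node(false, unit)); substituting into the one remaining equation that mentions R gives: h(node(node(false, h(node(node(h(node(false, unit)), h(node(false, unit))), one))), h(node(U, one)))) = h(node(node(false, M), h(X2))). Substituting into the earlier binding gives Y1 := node(node(h(node(false, unit)), h(node(false, unit))), one).
Decompose node/2: h(S) = h(node(false, one)),  node(unit, U) = node(unit, M).
Decompose h/1: S = node(false, one).
Bind S := node(false, one); no other remaining equation mentions S.
Decompose node/2: unit = unit,  U = M.
Delete trivial equation unit = unit.
Bind U := M; substituting into the one remaining equation that mentions U gives: h(node(node(false, h(node(node(h(node(false, unit)), h(node(false, unit))), one))), h(node(M, one)))) = h(node(node(false, M), h(X2))).
Decompose node/2: X1 = h(P),  h(node(unit, P)) = h(P).
Bind X1 := h(P); no other remaining equation mentions X1. Substituting into the earlier binding gives Y2 := node(unit, node(M, h(P))).
Decompose h/1: node(unit, P) = P.
Occurs check fails: P occurs in node(unit, P); the equation P = node(unit, P) has no finite solution.

FAIL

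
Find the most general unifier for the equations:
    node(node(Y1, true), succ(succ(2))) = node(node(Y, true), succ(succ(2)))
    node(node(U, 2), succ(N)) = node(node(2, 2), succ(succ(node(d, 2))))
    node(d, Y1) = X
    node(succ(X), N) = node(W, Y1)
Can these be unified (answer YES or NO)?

Decompose node/2: node(Y1, true) = node(Y, true),  succ(succ(2)) = succ(succ(2)).
Decompose node/2: Y1 = Y,  true = true.
Bind Y1 := Y; substituting into the 2 remaining equations that mention Y1 gives: node(d, Y) = X,  node(succ(X), N) = node(W, Y).
Delete trivial equation true = true.
Delete trivial equation succ(succ(2)) = succ(succ(2)).
Decompose node/2: node(U, 2) = node(2, 2),  succ(N) = succ(succ(node(d, 2))).
Decompose node/2: U = 2,  2 = 2.
Bind U := 2; no other remaining equation mentions U.
Delete trivial equation 2 = 2.
Decompose succ/1: N = succ(node(d, 2)).
Bind N := succ(node(d, 2)); substituting into the one remaining equation that mentions N gives: node(succ(X), succ(node(d, 2))) = node(W, Y).
Bind X := node(d, Y); substituting into the remaining equation gives: node(succ(node(d, Y)), succ(node(d, 2))) = node(W, Y).
Decompose node/2: succ(node(d, Y)) = W,  succ(node(d, 2)) = Y.
Bind W := succ(node(d, Y)); no other remaining equation mentions W.
Bind Y := succ(node(d, 2)). Substituting into the earlier bindings gives Y1 := succ(node(d, 2)), X := node(d, succ(node(d, 2))), W := succ(node(d, succ(node(d, 2)))).
No equations remain and no clash or occurs-check failure arose, so a unifier exists.

YES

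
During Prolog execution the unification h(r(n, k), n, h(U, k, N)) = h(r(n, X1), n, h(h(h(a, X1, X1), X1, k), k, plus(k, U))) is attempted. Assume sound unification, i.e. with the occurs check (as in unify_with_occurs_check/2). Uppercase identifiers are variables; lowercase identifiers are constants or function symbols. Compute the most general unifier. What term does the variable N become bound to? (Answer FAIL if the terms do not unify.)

Decompose h/3: r(n, k) = r(n, X1),  n = n,  h(U, k, N) = h(h(h(a, X1, X1), X1, k), k, plus(k, U)).
Decompose r/2: n = n,  k = X1.
Delete trivial equation n = n.
Bind X1 := k; substituting into the one remaining equation that mentions X1 gives: h(U, k, N) = h(h(h(a, k, k), k, k), k, plus(k, U)).
Delete trivial equation n = n.
Decompose h/3: U = h(h(a, k, k), k, k),  k = k,  N = plus(k, U).
Bind U := h(h(a, k, k), k, k); substituting into the one remaining equation that mentions U gives: N = plus(k, h(h(a, k, k), k, k)).
Delete trivial equation k = k.
Bind N := plus(k, h(h(a, k, k), k, k)).
MGU = { X1 ↦ k, U ↦ h(h(a, k, k), k, k), N ↦ plus(k, h(h(a, k, k), k, k)) }, so N ↦ plus(k, h(h(a, k, k), k, k)).

plus(k, h(h(a, k, k), k, k))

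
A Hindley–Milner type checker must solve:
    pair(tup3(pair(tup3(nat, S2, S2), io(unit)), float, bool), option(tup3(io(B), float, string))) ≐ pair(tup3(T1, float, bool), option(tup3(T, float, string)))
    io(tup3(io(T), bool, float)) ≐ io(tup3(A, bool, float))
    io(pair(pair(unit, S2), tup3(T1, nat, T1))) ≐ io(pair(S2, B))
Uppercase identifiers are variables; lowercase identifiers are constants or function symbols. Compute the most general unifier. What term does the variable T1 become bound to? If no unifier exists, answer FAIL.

FAIL

Decompose pair/2: tup3(pair(tup3(nat, S2, S2), io(unit)), float, bool) ≐ tup3(T1, float, bool),  option(tup3(io(B), float, string)) ≐ option(tup3(T, float, string)).
Decompose tup3/3: pair(tup3(nat, S2, S2), io(unit)) ≐ T1,  float ≐ float,  bool ≐ bool.
Bind T1 := pair(tup3(nat, S2, S2), io(unit)); substituting into the one remaining equation that mentions T1 gives: io(pair(pair(unit, S2), tup3(pair(tup3(nat, S2, S2), io(unit)), nat, pair(tup3(nat, S2, S2), io(unit))))) ≐ io(pair(S2, B)).
Delete trivial equation float ≐ float.
Delete trivial equation bool ≐ bool.
Decompose option/1: tup3(io(B), float, string) ≐ tup3(T, float, string).
Decompose tup3/3: io(B) ≐ T,  float ≐ float,  string ≐ string.
Bind T := io(B); substituting into the one remaining equation that mentions T gives: io(tup3(io(io(B)), bool, float)) ≐ io(tup3(A, bool, float)).
Delete trivial equation float ≐ float.
Delete trivial equation string ≐ string.
Decompose io/1: tup3(io(io(B)), bool, float) ≐ tup3(A, bool, float).
Decompose tup3/3: io(io(B)) ≐ A,  bool ≐ bool,  float ≐ float.
Bind A := io(io(B)); no other remaining equation mentions A.
Delete trivial equation bool ≐ bool.
Delete trivial equation float ≐ float.
Decompose io/1: pair(pair(unit, S2), tup3(pair(tup3(nat, S2, S2), io(unit)), nat, pair(tup3(nat, S2, S2), io(unit)))) ≐ pair(S2, B).
Decompose pair/2: pair(unit, S2) ≐ S2,  tup3(pair(tup3(nat, S2, S2), io(unit)), nat, pair(tup3(nat, S2, S2), io(unit))) ≐ B.
Occurs check fails: S2 occurs in pair(unit, S2); the equation S2 ≐ pair(unit, S2) has no finite solution.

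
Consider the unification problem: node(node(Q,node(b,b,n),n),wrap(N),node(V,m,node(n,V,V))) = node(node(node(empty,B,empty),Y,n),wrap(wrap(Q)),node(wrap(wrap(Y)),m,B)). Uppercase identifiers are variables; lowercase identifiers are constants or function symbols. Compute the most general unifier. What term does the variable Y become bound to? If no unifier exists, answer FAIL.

node(b,b,n)

Decompose node/3: node(Q,node(b,b,n),n) = node(node(empty,B,empty),Y,n),  wrap(N) = wrap(wrap(Q)),  node(V,m,node(n,V,V)) = node(wrap(wrap(Y)),m,B).
Decompose node/3: Q = node(empty,B,empty),  node(b,b,n) = Y,  n = n.
Bind Q := node(empty,B,empty); substituting into the one remaining equation that mentions Q gives: wrap(N) = wrap(wrap(node(empty,B,empty))).
Bind Y := node(b,b,n); substituting into the one remaining equation that mentions Y gives: node(V,m,node(n,V,V)) = node(wrap(wrap(node(b,b,n))),m,B).
Delete trivial equation n = n.
Decompose wrap/1: N = wrap(node(empty,B,empty)).
Bind N := wrap(node(empty,B,empty)); no other remaining equation mentions N.
Decompose node/3: V = wrap(wrap(node(b,b,n))),  m = m,  node(n,V,V) = B.
Bind V := wrap(wrap(node(b,b,n))); substituting into the one remaining equation that mentions V gives: node(n,wrap(wrap(node(b,b,n))),wrap(wrap(node(b,b,n)))) = B.
Delete trivial equation m = m.
Bind B := node(n,wrap(wrap(node(b,b,n))),wrap(wrap(node(b,b,n)))). Substituting into the earlier bindings gives Q := node(empty,node(n,wrap(wrap(node(b,b,n))),wrap(wrap(node(b,b,n)))),empty), N := wrap(node(empty,node(n,wrap(wrap(node(b,b,n))),wrap(wrap(node(b,b,n)))),empty)).
MGU = { Q -> node(empty,node(n,wrap(wrap(node(b,b,n))),wrap(wrap(node(b,b,n)))),empty), Y -> node(b,b,n), N -> wrap(node(empty,node(n,wrap(wrap(node(b,b,n))),wrap(wrap(node(b,b,n)))),empty)), V -> wrap(wrap(node(b,b,n))), B -> node(n,wrap(wrap(node(b,b,n))),wrap(wrap(node(b,b,n)))) }, so Y -> node(b,b,n).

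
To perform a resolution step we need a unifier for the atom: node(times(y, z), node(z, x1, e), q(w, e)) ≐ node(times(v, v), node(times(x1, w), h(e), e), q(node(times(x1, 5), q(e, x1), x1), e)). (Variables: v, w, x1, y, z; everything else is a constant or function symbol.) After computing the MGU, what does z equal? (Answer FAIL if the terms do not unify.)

times(h(e), node(times(h(e), 5), q(e, h(e)), h(e)))

Decompose node/3: times(y, z) ≐ times(v, v),  node(z, x1, e) ≐ node(times(x1, w), h(e), e),  q(w, e) ≐ q(node(times(x1, 5), q(e, x1), x1), e).
Decompose times/2: y ≐ v,  z ≐ v.
Bind y := v; no other remaining equation mentions y.
Bind z := v; substituting into the one remaining equation that mentions z gives: node(v, x1, e) ≐ node(times(x1, w), h(e), e).
Decompose node/3: v ≐ times(x1, w),  x1 ≐ h(e),  e ≐ e.
Bind v := times(x1, w); no other remaining equation mentions v. Substituting into the earlier bindings gives y := times(x1, w), z := times(x1, w).
Bind x1 := h(e); substituting into the one remaining equation that mentions x1 gives: q(w, e) ≐ q(node(times(h(e), 5), q(e, h(e)), h(e)), e). Substituting into the earlier bindings gives y := times(h(e), w), z := times(h(e), w), v := times(h(e), w).
Delete trivial equation e ≐ e.
Decompose q/2: w ≐ node(times(h(e), 5), q(e, h(e)), h(e)),  e ≐ e.
Bind w := node(times(h(e), 5), q(e, h(e)), h(e)); no other remaining equation mentions w. Substituting into the earlier bindings gives y := times(h(e), node(times(h(e), 5), q(e, h(e)), h(e))), z := times(h(e), node(times(h(e), 5), q(e, h(e)), h(e))), v := times(h(e), node(times(h(e), 5), q(e, h(e)), h(e))).
Delete trivial equation e ≐ e.
MGU = { y ↦ times(h(e), node(times(h(e), 5), q(e, h(e)), h(e))), z ↦ times(h(e), node(times(h(e), 5), q(e, h(e)), h(e))), v ↦ times(h(e), node(times(h(e), 5), q(e, h(e)), h(e))), x1 ↦ h(e), w ↦ node(times(h(e), 5), q(e, h(e)), h(e)) }, so z ↦ times(h(e), node(times(h(e), 5), q(e, h(e)), h(e))).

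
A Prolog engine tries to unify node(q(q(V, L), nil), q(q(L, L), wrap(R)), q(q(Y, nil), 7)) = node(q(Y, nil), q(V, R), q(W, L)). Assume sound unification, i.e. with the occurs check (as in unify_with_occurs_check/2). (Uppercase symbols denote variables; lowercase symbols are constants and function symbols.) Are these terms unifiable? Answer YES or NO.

Decompose node/3: q(q(V, L), nil) = q(Y, nil),  q(q(L, L), wrap(R)) = q(V, R),  q(q(Y, nil), 7) = q(W, L).
Decompose q/2: q(V, L) = Y,  nil = nil.
Bind Y := q(V, L); substituting into the one remaining equation that mentions Y gives: q(q(q(V, L), nil), 7) = q(W, L).
Delete trivial equation nil = nil.
Decompose q/2: q(L, L) = V,  wrap(R) = R.
Bind V := q(L, L); substituting into the one remaining equation that mentions V gives: q(q(q(q(L, L), L), nil), 7) = q(W, L). Substituting into the earlier binding gives Y := q(q(L, L), L).
Occurs check fails: R occurs in wrap(R); the equation R = wrap(R) has no finite solution.

NO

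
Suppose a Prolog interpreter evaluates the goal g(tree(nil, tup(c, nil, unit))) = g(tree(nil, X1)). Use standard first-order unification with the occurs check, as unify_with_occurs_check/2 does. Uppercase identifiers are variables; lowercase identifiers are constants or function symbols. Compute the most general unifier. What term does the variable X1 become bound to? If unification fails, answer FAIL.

tup(c, nil, unit)

Decompose g/1: tree(nil, tup(c, nil, unit)) = tree(nil, X1).
Decompose tree/2: nil = nil,  tup(c, nil, unit) = X1.
Delete trivial equation nil = nil.
Bind X1 := tup(c, nil, unit).
MGU = { X1 ↦ tup(c, nil, unit) }, so X1 ↦ tup(c, nil, unit).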